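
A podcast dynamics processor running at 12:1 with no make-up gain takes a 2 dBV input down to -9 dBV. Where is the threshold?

Let T be the threshold. Output overshoot = (input overshoot)/R, so -9 − T = (2 − T)/12.
12·(-9 − T) = 2 − T → 11·T = -108 − 2 = -110.
T = -110/11 = -10 dBV.

-10 dBV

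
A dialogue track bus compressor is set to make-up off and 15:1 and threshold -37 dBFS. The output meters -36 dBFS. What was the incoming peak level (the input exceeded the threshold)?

The compressed level sits -36 − (-37) = 1 dB over threshold.
Input overshoot = R × output overshoot = 15 dB → input = -37 + 15 = -22 dBFS.

-22 dBFS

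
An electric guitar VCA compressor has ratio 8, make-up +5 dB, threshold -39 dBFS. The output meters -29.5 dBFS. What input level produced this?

Stripping the +5 dB make-up gives -34.5 dBFS at the gain stage.
That's 4.5 dB above the -39 dBFS threshold.
Input overshoot = R × output overshoot = 36 dB → input = -39 + 36 = -3 dBFS.

-3 dBFS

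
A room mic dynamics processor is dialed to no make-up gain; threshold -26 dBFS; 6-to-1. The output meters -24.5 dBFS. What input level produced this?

-17 dBFS

The compressed level sits -24.5 − (-26) = 1.5 dB over threshold.
Before 6:1 compression the overshoot was 1.5 × 6 = 9 dB, so input = -26 + 9 = -17 dBFS.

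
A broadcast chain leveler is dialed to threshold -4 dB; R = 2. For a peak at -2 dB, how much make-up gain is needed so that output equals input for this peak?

The peak compresses to -4 + 2/2 = -3 dB.
To reach -2 dB requires -2 − (-3) = 1 dB of make-up.

1 dB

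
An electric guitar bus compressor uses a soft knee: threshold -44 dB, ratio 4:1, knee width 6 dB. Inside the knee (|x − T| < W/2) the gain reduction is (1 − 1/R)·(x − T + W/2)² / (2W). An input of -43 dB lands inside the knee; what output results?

x − T + W/2 = -43 − (-44) + 3 = 4.
GR = (1 − 1/4) × 4² / 12 = 0.75 × 16 / 12 = 1 dB.
Output = -43 − 1 = -44 dB.

-44 dB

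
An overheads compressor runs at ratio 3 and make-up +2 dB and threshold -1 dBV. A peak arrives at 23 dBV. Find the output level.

9 dBV

The input is 24 dB above the -1 dBV threshold.
At 3:1 the overshoot is divided by 3, leaving 8 dB above threshold.
So the level is -1 + 8 = 7 dBV; make-up adds 2 dB, giving 9 dBV.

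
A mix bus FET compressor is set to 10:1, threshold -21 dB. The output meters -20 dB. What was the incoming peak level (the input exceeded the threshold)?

Post-compression overshoot = -20 − (-21) = 1 dB.
Before 10:1 compression the overshoot was 1 × 10 = 10 dB, so input = -21 + 10 = -11 dB.

-11 dB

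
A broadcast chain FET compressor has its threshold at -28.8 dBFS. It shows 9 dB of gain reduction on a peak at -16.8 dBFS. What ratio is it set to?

4:1

Input overshoot = -16.8 − (-28.8) = 12 dB.
Output overshoot = 12 − 9 = 3 dB.
Ratio = input overshoot / output overshoot = 12 / 3 = 4.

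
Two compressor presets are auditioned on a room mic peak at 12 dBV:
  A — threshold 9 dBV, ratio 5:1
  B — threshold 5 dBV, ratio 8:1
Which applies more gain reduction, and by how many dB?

B, by 3.725 dB

A: 3 dB over, compressed to 0.6 dB over, so 2.4 dB of GR.
B: 7 dB over, compressed to 0.875 dB over, so 6.125 dB of GR.
B reduces 3.725 dB more.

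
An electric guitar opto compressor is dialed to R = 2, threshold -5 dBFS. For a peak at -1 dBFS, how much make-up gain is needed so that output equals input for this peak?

2 dB

The peak compresses to -5 + 4/2 = -3 dBFS.
To reach -1 dBFS requires -1 − (-3) = 2 dB of make-up.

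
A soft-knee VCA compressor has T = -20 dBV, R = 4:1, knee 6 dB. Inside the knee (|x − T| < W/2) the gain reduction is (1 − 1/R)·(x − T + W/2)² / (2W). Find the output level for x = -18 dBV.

-19.5625 dBV

x − T + W/2 = -18 − (-20) + 3 = 5.
GR = (1 − 1/4) × 5² / 12 = 0.75 × 25 / 12 = 1.5625 dB.
Output = -18 − 1.5625 = -19.5625 dBV.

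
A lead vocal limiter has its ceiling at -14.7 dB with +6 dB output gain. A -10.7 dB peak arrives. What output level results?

-8.7 dB

A brickwall limiter is an ∞:1 compressor: any input above the ceiling is clamped to -14.7 dB.
Output gain then adds 6 dB: -14.7 + 6 = -8.7 dB.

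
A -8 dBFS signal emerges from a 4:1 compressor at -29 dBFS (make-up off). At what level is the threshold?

Input is 28 dB above T (since output overshoot × R = input overshoot: (-29 − T)·4 = -8 − T gives T = -36 dBFS).
Check: -36 + (-8 − (-36))/4 = -36 + 7 = -29 dBFS. ✓

-36 dBFS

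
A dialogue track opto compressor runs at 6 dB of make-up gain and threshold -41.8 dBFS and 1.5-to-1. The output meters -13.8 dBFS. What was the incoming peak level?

-8.8 dBFS

Stripping the +6 dB make-up gives -19.8 dBFS at the gain stage.
Post-compression overshoot = -19.8 − (-41.8) = 22 dB.
Undo the ratio: input overshoot = 22 × 1.5 = 33 dB, giving input = -8.8 dBFS.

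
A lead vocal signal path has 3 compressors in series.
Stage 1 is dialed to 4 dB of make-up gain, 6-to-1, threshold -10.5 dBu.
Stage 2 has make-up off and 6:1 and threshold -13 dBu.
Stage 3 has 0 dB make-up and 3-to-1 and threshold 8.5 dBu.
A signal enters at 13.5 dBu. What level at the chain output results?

Stage 1: overshoot 24 dB → 24/6 = 4 dB → -6.5 dBu; +4 dB make-up → -2.5 dBu.
Stage 2: -2.5 dBu is 10.5 dB over -13 dBu; at 6:1 that becomes 1.75 dB over, giving -11.25 dBu.
Stage 3: -11.25 dBu is at or below the 8.5 dBu threshold — no compression; output -11.25 dBu.

-11.25 dBu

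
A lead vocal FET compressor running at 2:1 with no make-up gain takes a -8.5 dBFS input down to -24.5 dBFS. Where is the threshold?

-40.5 dBFS

Let T be the threshold. Output overshoot = (input overshoot)/R, so -24.5 − T = (-8.5 − T)/2.
2·(-24.5 − T) = -8.5 − T → 1·T = -49 − (-8.5) = -40.5.
T = -40.5/1 = -40.5 dBFS.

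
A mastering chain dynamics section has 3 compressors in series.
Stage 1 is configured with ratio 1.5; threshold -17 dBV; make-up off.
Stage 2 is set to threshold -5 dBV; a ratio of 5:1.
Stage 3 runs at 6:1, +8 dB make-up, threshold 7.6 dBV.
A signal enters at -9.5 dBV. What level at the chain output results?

Stage 1: -9.5 dBV is 7.5 dB over -17 dBV; at 1.5:1 that becomes 5 dB over, giving -12 dBV.
Stage 2: -12 dBV is at or below the -5 dBV threshold — no compression; output -12 dBV.
Stage 3: -12 dBV ≤ 7.6 dBV, so stage 3 doesn't engage; make-up brings it to -4 dBV.

-4 dBV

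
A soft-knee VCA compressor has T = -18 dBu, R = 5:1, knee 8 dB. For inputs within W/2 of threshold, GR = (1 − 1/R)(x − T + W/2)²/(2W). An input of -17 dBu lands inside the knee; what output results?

-18.25 dBu

x − T + W/2 = -17 − (-18) + 4 = 5.
GR = (1 − 1/5) × 5² / 16 = 0.8 × 25 / 16 = 1.25 dB.
Output = -17 − 1.25 = -18.25 dBu.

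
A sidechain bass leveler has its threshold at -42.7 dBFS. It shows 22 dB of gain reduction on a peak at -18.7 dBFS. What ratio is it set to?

12:1

Input overshoot = -18.7 − (-42.7) = 24 dB.
Output overshoot = 24 − 22 = 2 dB.
Ratio = input overshoot / output overshoot = 24 / 2 = 12.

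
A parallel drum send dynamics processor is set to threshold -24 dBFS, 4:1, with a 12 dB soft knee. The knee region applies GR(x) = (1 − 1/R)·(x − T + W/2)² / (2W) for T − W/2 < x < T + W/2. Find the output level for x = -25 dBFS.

-25.78125 dBFS

x − T + W/2 = -25 − (-24) + 6 = 5.
GR = (1 − 1/4) × 5² / 24 = 0.75 × 25 / 24 = 0.78125 dB.
Output = -25 − 0.78125 = -25.78125 dBFS.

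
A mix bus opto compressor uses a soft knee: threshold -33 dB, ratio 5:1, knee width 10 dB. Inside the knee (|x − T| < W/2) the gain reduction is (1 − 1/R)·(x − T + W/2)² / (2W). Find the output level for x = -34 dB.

x − T + W/2 = -34 − (-33) + 5 = 4.
GR = (1 − 1/5) × 4² / 20 = 0.8 × 16 / 20 = 0.64 dB.
Output = -34 − 0.64 = -34.64 dB.

-34.64 dB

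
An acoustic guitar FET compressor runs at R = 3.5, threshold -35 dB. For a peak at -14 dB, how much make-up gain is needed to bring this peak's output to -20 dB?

9 dB

The peak compresses to -35 + 21/3.5 = -29 dB.
To reach -20 dB requires -20 − (-29) = 9 dB of make-up.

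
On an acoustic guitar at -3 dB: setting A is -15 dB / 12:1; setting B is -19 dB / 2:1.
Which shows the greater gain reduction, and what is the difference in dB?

A, by 3 dB

A: 12 dB over, compressed to 1 dB over, so 11 dB of GR.
B: 16 dB over, compressed to 8 dB over, so 8 dB of GR.
A reduces 3 dB more.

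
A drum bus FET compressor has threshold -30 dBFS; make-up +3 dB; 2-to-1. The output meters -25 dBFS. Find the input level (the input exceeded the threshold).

Stripping the +3 dB make-up gives -28 dBFS at the gain stage.
That's 2 dB above the -30 dBFS threshold.
Input overshoot = R × output overshoot = 4 dB → input = -30 + 4 = -26 dBFS.

-26 dBFS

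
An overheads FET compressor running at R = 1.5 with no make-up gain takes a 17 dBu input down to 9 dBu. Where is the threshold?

Gain reduction = 17 − 9 = 8 dB; output overshoot = GR / (R − 1) = 8 / 0.5 = 16 dB.
Threshold = output − output overshoot = 9 − 16 = -7 dBu.

-7 dBu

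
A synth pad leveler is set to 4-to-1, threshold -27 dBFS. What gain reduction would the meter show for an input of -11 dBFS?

12 dB

Overshoot = -11 − (-27) = 16 dB.
At 4:1, output sits 16/4 = 4 dB above threshold.
Gain reduction = 16 − 4 = 12 dB.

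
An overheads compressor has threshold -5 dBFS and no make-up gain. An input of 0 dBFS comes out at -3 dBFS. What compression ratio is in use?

Input overshoot = 0 − (-5) = 5 dB; output overshoot = -3 − (-5) = 2 dB.
Ratio = 5 / 2 = 2.5.

2.5:1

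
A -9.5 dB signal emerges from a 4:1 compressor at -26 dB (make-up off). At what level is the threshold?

-31.5 dB

Let T be the threshold. Output overshoot = (input overshoot)/R, so -26 − T = (-9.5 − T)/4.
4·(-26 − T) = -9.5 − T → 3·T = -104 − (-9.5) = -94.5.
T = -94.5/3 = -31.5 dB.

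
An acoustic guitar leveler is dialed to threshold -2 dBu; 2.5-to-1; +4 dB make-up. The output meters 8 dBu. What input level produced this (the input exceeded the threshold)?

13 dBu

Before make-up, the level was 8 − 4 = 4 dBu.
Post-compression overshoot = 4 − (-2) = 6 dB.
Input overshoot = R × output overshoot = 15 dB → input = -2 + 15 = 13 dBu.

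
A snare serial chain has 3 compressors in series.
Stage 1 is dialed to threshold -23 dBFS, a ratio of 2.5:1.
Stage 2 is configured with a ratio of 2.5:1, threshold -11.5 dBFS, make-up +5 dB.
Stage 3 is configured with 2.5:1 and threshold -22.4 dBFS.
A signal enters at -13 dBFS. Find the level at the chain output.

-19.04 dBFS

Stage 1: 10 dB above -23 dBFS, reduced 2.5:1 to 4 dB above → -19 dBFS.
Stage 2: below threshold (-19 ≤ -11.5); passes unchanged; make-up brings it to -14 dBFS.
Stage 3: overshoot 8.4 dB → 8.4/2.5 = 3.36 dB → -19.04 dBFS.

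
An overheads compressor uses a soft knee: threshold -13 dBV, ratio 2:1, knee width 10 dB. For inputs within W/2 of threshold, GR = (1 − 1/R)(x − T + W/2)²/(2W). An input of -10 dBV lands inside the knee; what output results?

x − T + W/2 = -10 − (-13) + 5 = 8.
GR = (1 − 1/2) × 8² / 20 = 0.5 × 64 / 20 = 1.6 dB.
Output = -10 − 1.6 = -11.6 dBV.

-11.6 dBV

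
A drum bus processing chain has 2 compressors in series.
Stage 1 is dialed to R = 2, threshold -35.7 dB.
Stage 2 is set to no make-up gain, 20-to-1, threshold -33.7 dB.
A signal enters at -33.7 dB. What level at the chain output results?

Stage 1: overshoot 2 dB → 2/2 = 1 dB → -34.7 dB.
Stage 2: below threshold (-34.7 ≤ -33.7); passes unchanged; output -34.7 dB.

-34.7 dB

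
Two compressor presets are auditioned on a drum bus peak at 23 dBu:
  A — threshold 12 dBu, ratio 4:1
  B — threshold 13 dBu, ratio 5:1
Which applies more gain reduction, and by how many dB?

A: GR = 11 − 11/4 = 8.25 dB.
B: GR = 10 − 10/5 = 8 dB.
A applies 0.25 dB more gain reduction.

A, by 0.25 dB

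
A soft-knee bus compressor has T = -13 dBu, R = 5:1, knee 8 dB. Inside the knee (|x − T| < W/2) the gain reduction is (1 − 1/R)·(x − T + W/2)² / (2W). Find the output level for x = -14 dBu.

-14.45 dBu

x − T + W/2 = -14 − (-13) + 4 = 3.
GR = (1 − 1/5) × 3² / 16 = 0.8 × 9 / 16 = 0.45 dB.
Output = -14 − 0.45 = -14.45 dBu.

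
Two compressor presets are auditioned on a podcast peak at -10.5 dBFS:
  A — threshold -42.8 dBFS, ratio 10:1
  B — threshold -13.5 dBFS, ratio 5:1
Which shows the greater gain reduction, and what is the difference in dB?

A: overshoot 32.3 dB → output overshoot 3.23 dB → GR 29.07 dB.
B: overshoot 3 dB → output overshoot 0.6 dB → GR 2.4 dB.
A reduces 26.67 dB more.

A, by 26.67 dB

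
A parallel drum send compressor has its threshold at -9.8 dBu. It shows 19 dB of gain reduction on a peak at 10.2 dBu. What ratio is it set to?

20:1

Input overshoot = 10.2 − (-9.8) = 20 dB.
Output overshoot = 20 − 19 = 1 dB.
Ratio = input overshoot / output overshoot = 20 / 1 = 20.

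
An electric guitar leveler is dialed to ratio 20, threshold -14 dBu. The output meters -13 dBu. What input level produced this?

Post-compression overshoot = -13 − (-14) = 1 dB.
Input overshoot = R × output overshoot = 20 dB → input = -14 + 20 = 6 dBu.

6 dBu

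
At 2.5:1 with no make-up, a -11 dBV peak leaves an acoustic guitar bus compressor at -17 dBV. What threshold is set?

Input is 10 dB above T (since output overshoot × R = input overshoot: (-17 − T)·2.5 = -11 − T gives T = -21 dBV).
Check: -21 + (-11 − (-21))/2.5 = -21 + 4 = -17 dBV. ✓

-21 dBV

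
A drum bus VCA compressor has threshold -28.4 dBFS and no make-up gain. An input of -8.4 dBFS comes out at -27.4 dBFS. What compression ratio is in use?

Input overshoot = -8.4 − (-28.4) = 20 dB; output overshoot = -27.4 − (-28.4) = 1 dB.
Ratio = 20 / 1 = 20.

20:1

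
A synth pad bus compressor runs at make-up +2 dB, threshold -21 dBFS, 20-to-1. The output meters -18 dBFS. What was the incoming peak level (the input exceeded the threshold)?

Remove make-up: -18 − 2 = -20 dBFS.
That's 1 dB above the -21 dBFS threshold.
Before 20:1 compression the overshoot was 1 × 20 = 20 dB, so input = -21 + 20 = -1 dBFS.

-1 dBFS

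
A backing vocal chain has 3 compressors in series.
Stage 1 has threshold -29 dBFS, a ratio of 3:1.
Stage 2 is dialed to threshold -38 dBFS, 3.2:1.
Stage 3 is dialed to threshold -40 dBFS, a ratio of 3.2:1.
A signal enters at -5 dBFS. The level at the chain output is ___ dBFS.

-37.714844 dBFS

Stage 1: overshoot 24 dB → 24/3 = 8 dB → -21 dBFS.
Stage 2: 17 dB above -38 dBFS, reduced 3.2:1 to 5.3125 dB above → -32.6875 dBFS.
Stage 3: 7.3125 dB above -40 dBFS, reduced 3.2:1 to 2.285156 dB above → -37.714844 dBFS.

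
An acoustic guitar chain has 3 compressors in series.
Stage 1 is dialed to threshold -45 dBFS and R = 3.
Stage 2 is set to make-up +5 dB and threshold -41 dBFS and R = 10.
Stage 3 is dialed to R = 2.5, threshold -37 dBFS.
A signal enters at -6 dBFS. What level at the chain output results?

-36.24 dBFS

Stage 1: overshoot 39 dB → 39/3 = 13 dB → -32 dBFS.
Stage 2: overshoot 9 dB → 9/10 = 0.9 dB → -40.1 dBFS; +5 dB make-up → -35.1 dBFS.
Stage 3: 1.9 dB above -37 dBFS, reduced 2.5:1 to 0.76 dB above → -36.24 dBFS.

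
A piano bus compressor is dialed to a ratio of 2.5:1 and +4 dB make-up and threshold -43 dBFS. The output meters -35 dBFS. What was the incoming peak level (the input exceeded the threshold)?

Before make-up, the level was -35 − 4 = -39 dBFS.
Post-compression overshoot = -39 − (-43) = 4 dB.
Input overshoot = R × output overshoot = 10 dB → input = -43 + 10 = -33 dBFS.

-33 dBFS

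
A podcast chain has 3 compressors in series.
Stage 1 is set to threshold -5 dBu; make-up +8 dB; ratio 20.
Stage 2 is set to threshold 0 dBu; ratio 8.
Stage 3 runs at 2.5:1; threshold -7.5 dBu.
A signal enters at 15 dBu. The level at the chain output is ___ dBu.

-4.3 dBu

Stage 1: 15 dBu is 20 dB over -5 dBu; at 20:1 that becomes 1 dB over, giving -4 dBu; +8 dB make-up → 4 dBu.
Stage 2: 4 dB above 0 dBu, reduced 8:1 to 0.5 dB above → 0.5 dBu.
Stage 3: overshoot 8 dB → 8/2.5 = 3.2 dB → -4.3 dBu.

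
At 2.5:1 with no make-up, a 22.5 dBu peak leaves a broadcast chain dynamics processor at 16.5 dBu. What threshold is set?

Input is 10 dB above T (since output overshoot × R = input overshoot: (16.5 − T)·2.5 = 22.5 − T gives T = 12.5 dBu).
Check: 12.5 + (22.5 − 12.5)/2.5 = 12.5 + 4 = 16.5 dBu. ✓

12.5 dBu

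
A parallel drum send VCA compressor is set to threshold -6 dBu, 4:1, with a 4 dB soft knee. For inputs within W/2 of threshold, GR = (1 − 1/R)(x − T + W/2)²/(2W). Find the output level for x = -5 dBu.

x − T + W/2 = -5 − (-6) + 2 = 3.
GR = (1 − 1/4) × 3² / 8 = 0.75 × 9 / 8 = 0.84375 dB.
Output = -5 − 0.84375 = -5.84375 dBu.

-5.84375 dBu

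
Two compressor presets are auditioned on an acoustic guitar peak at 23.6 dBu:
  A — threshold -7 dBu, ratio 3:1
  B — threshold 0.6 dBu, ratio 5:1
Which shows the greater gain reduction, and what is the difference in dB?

A: GR = 30.6 − 30.6/3 = 20.4 dB.
B: GR = 23 − 23/5 = 18.4 dB.
A applies 2 dB more gain reduction.

A, by 2 dB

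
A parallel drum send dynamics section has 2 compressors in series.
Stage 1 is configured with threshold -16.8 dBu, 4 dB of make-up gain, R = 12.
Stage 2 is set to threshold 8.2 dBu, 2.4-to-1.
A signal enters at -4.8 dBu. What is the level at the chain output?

-11.8 dBu

Stage 1: overshoot 12 dB → 12/12 = 1 dB → -15.8 dBu; +4 dB make-up → -11.8 dBu.
Stage 2: -11.8 dBu ≤ 8.2 dBu, so stage 2 doesn't engage; output -11.8 dBu.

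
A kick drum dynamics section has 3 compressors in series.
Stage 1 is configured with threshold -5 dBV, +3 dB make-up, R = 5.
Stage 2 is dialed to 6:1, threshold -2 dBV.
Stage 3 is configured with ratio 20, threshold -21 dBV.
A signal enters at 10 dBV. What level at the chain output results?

-20.025 dBV

Stage 1: 10 dBV is 15 dB over -5 dBV; at 5:1 that becomes 3 dB over, giving -2 dBV; +3 dB make-up → 1 dBV.
Stage 2: 1 dBV is 3 dB over -2 dBV; at 6:1 that becomes 0.5 dB over, giving -1.5 dBV.
Stage 3: overshoot 19.5 dB → 19.5/20 = 0.975 dB → -20.025 dBV.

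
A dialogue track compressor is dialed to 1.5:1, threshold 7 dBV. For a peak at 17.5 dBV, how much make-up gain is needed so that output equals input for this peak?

The peak compresses to 7 + 10.5/1.5 = 14 dBV.
To reach 17.5 dBV requires 17.5 − 14 = 3.5 dB of make-up.

3.5 dB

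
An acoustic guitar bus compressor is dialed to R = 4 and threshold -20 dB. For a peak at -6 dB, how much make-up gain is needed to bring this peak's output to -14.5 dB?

The peak compresses to -20 + 14/4 = -16.5 dB.
To reach -14.5 dB requires -14.5 − (-16.5) = 2 dB of make-up.

2 dB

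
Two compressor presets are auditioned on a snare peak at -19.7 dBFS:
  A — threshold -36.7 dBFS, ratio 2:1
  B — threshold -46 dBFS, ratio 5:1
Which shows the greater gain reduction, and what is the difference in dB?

A: 17 dB over, compressed to 8.5 dB over, so 8.5 dB of GR.
B: 26.3 dB over, compressed to 5.26 dB over, so 21.04 dB of GR.
Difference: 12.54 dB in favour of B.

B, by 12.54 dB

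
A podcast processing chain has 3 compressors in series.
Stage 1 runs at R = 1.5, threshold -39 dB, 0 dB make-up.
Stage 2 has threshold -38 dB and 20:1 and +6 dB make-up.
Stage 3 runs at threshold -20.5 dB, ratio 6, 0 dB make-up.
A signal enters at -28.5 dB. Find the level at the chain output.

Stage 1: 10.5 dB above -39 dB, reduced 1.5:1 to 7 dB above → -32 dB.
Stage 2: 6 dB above -38 dB, reduced 20:1 to 0.3 dB above → -37.7 dB; +6 dB make-up → -31.7 dB.
Stage 3: -31.7 dB is at or below the -20.5 dB threshold — no compression; output -31.7 dB.

-31.7 dB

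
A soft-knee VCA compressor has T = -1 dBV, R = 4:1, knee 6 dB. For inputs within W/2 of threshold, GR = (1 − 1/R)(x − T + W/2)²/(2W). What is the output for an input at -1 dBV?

-1.5625 dBV

x − T + W/2 = -1 − (-1) + 3 = 3.
GR = (1 − 1/4) × 3² / 12 = 0.75 × 9 / 12 = 0.5625 dB.
Output = -1 − 0.5625 = -1.5625 dBV.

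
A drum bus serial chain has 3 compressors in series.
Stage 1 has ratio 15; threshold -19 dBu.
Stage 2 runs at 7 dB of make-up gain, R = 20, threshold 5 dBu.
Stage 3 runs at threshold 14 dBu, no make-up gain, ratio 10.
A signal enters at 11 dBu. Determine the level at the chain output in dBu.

Stage 1: 30 dB above -19 dBu, reduced 15:1 to 2 dB above → -17 dBu.
Stage 2: -17 dBu is at or below the 5 dBu threshold — no compression; make-up brings it to -10 dBu.
Stage 3: -10 dBu ≤ 14 dBu, so stage 3 doesn't engage; output -10 dBu.

-10 dBu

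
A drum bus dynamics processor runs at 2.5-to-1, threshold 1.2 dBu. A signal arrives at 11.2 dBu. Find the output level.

The input is 10 dB above the 1.2 dBu threshold.
The 10 dB excess becomes 4 dB after 2.5:1 reduction.
That puts the output at 5.2 dBu.

5.2 dBu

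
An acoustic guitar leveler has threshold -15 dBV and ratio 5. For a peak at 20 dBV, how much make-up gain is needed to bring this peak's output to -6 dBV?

2 dB

Overshoot 35 dB → 35/5 = 7 dB after compression, so the compressed level is -15 + 7 = -8 dBV.
Make-up = target − compressed = -6 − (-8) = 2 dB.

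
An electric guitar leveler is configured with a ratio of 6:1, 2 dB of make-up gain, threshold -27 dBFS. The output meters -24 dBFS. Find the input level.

Before make-up, the level was -24 − 2 = -26 dBFS.
That's 1 dB above the -27 dBFS threshold.
Undo the ratio: input overshoot = 1 × 6 = 6 dB, giving input = -21 dBFS.

-21 dBFS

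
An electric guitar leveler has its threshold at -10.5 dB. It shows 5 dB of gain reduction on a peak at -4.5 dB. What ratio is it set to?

Input overshoot = -4.5 − (-10.5) = 6 dB.
Output overshoot = 6 − 5 = 1 dB.
Ratio = input overshoot / output overshoot = 6 / 1 = 6.

6:1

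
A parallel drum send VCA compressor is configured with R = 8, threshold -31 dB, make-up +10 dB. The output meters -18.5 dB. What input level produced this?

Stripping the +10 dB make-up gives -28.5 dB at the gain stage.
Post-compression overshoot = -28.5 − (-31) = 2.5 dB.
Before 8:1 compression the overshoot was 2.5 × 8 = 20 dB, so input = -31 + 20 = -11 dB.

-11 dB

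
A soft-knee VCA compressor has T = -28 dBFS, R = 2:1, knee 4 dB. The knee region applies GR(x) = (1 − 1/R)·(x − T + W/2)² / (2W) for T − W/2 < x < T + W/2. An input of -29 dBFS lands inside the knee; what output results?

x − T + W/2 = -29 − (-28) + 2 = 1.
GR = (1 − 1/2) × 1² / 8 = 0.5 × 1 / 8 = 0.0625 dB.
Output = -29 − 0.0625 = -29.0625 dBFS.

-29.0625 dBFS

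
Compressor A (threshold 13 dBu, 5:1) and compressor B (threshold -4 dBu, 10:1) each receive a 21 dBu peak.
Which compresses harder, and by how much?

A: 8 dB over, compressed to 1.6 dB over, so 6.4 dB of GR.
B: 25 dB over, compressed to 2.5 dB over, so 22.5 dB of GR.
Difference: 16.1 dB in favour of B.

B, by 16.1 dB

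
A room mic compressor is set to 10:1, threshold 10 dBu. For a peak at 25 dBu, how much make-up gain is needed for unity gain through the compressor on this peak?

Without make-up, output = threshold + overshoot/10 = 10 + 1.5 = 11.5 dBu.
Gap to target: 13.5 dB.

13.5 dB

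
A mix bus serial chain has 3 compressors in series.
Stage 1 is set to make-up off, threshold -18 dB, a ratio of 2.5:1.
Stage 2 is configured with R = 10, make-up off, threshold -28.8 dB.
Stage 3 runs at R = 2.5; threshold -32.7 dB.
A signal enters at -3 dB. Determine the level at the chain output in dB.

-30.468 dB

Stage 1: 15 dB above -18 dB, reduced 2.5:1 to 6 dB above → -12 dB.
Stage 2: overshoot 16.8 dB → 16.8/10 = 1.68 dB → -27.12 dB.
Stage 3: overshoot 5.58 dB → 5.58/2.5 = 2.232 dB → -30.468 dB.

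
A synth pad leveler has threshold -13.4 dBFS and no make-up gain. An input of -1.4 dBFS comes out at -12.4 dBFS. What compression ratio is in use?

12:1

Input overshoot = -1.4 − (-13.4) = 12 dB; output overshoot = -12.4 − (-13.4) = 1 dB.
Ratio = 12 / 1 = 12.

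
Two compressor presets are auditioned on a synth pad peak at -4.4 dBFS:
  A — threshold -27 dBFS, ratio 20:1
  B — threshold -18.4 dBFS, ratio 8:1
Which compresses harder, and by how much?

A, by 9.22 dB

A: 22.6 dB over, compressed to 1.13 dB over, so 21.47 dB of GR.
B: 14 dB over, compressed to 1.75 dB over, so 12.25 dB of GR.
Difference: 9.22 dB in favour of A.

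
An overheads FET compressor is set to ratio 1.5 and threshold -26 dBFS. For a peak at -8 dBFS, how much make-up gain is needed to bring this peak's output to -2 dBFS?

12 dB

The peak compresses to -26 + 18/1.5 = -14 dBFS.
To reach -2 dBFS requires -2 − (-14) = 12 dB of make-up.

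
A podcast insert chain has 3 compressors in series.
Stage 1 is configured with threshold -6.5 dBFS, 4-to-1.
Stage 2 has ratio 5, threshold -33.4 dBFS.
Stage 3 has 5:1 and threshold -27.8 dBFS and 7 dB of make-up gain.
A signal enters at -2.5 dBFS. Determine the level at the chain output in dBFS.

-20.82 dBFS

Stage 1: -2.5 dBFS is 4 dB over -6.5 dBFS; at 4:1 that becomes 1 dB over, giving -5.5 dBFS.
Stage 2: overshoot 27.9 dB → 27.9/5 = 5.58 dB → -27.82 dBFS.
Stage 3: below threshold (-27.82 ≤ -27.8); passes unchanged; make-up brings it to -20.82 dBFS.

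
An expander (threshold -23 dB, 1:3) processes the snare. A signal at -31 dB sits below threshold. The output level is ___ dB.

-47 dB

Below threshold, a 1:3 expander applies gain = (3−1)×(T − x) of attenuation.
(3−1) × 8 = 16 dB, so output = -31 − 16 = -47 dB.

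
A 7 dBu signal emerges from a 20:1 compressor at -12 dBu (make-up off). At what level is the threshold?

Input is 20 dB above T (since output overshoot × R = input overshoot: (-12 − T)·20 = 7 − T gives T = -13 dBu).
Check: -13 + (7 − (-13))/20 = -13 + 1 = -12 dBu. ✓

-13 dBu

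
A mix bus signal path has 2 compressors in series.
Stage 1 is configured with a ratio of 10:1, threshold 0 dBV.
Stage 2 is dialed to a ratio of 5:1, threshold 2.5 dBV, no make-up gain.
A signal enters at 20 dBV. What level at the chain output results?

2 dBV

Stage 1: 20 dB above 0 dBV, reduced 10:1 to 2 dB above → 2 dBV.
Stage 2: 2 dBV is at or below the 2.5 dBV threshold — no compression; output 2 dBV.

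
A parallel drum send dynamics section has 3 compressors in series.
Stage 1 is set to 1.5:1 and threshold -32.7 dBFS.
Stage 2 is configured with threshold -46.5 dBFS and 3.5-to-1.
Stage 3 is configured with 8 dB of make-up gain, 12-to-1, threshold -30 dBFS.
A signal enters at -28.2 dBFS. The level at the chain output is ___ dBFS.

Stage 1: 4.5 dB above -32.7 dBFS, reduced 1.5:1 to 3 dB above → -29.7 dBFS.
Stage 2: overshoot 16.8 dB → 16.8/3.5 = 4.8 dB → -41.7 dBFS.
Stage 3: -41.7 dBFS ≤ -30 dBFS, so stage 3 doesn't engage; make-up brings it to -33.7 dBFS.

-33.7 dBFS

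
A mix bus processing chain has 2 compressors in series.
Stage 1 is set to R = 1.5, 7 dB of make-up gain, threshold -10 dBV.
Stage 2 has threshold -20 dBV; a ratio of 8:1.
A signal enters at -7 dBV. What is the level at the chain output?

-17.625 dBV

Stage 1: 3 dB above -10 dBV, reduced 1.5:1 to 2 dB above → -8 dBV; +7 dB make-up → -1 dBV.
Stage 2: -1 dBV is 19 dB over -20 dBV; at 8:1 that becomes 2.375 dB over, giving -17.625 dBV.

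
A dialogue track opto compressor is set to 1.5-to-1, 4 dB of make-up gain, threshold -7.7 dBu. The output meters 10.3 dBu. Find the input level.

Before make-up, the level was 10.3 − 4 = 6.3 dBu.
The compressed level sits 6.3 − (-7.7) = 14 dB over threshold.
Input overshoot = R × output overshoot = 21 dB → input = -7.7 + 21 = 13.3 dBu.

13.3 dBu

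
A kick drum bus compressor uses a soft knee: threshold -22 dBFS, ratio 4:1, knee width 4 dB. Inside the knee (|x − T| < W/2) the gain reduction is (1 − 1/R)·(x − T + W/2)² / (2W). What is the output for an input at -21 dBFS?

x − T + W/2 = -21 − (-22) + 2 = 3.
GR = (1 − 1/4) × 3² / 8 = 0.75 × 9 / 8 = 0.84375 dB.
Output = -21 − 0.84375 = -21.84375 dBFS.

-21.84375 dBFS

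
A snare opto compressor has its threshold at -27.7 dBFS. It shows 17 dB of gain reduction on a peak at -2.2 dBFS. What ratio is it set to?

3:1

Input overshoot = -2.2 − (-27.7) = 25.5 dB.
Output overshoot = 25.5 − 17 = 8.5 dB.
Ratio = input overshoot / output overshoot = 25.5 / 8.5 = 3.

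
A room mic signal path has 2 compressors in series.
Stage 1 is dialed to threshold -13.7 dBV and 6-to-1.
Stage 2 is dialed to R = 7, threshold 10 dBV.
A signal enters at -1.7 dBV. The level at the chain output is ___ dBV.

Stage 1: -1.7 dBV is 12 dB over -13.7 dBV; at 6:1 that becomes 2 dB over, giving -11.7 dBV.
Stage 2: -11.7 dBV is at or below the 10 dBV threshold — no compression; output -11.7 dBV.

-11.7 dBV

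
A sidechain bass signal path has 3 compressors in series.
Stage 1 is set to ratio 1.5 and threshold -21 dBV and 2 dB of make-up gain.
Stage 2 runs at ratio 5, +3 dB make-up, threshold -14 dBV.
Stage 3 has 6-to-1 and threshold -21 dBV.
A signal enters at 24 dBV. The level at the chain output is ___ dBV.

Stage 1: overshoot 45 dB → 45/1.5 = 30 dB → 9 dBV; +2 dB make-up → 11 dBV.
Stage 2: overshoot 25 dB → 25/5 = 5 dB → -9 dBV; +3 dB make-up → -6 dBV.
Stage 3: -6 dBV is 15 dB over -21 dBV; at 6:1 that becomes 2.5 dB over, giving -18.5 dBV.

-18.5 dBV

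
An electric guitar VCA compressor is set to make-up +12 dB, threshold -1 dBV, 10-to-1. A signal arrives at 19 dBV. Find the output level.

13 dBV

19 dBV sits 20 dB over threshold.
At 10:1 the overshoot is divided by 10, leaving 2 dB above threshold.
Output = -1 + 2 = 1 dBV; make-up adds 12 dB, giving 13 dBV.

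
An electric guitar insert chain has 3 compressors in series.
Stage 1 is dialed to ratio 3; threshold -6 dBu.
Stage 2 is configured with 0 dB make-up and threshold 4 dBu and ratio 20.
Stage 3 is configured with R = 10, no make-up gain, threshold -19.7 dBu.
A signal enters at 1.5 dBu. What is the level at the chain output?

-18.08 dBu

Stage 1: overshoot 7.5 dB → 7.5/3 = 2.5 dB → -3.5 dBu.
Stage 2: -3.5 dBu ≤ 4 dBu, so stage 2 doesn't engage; output -3.5 dBu.
Stage 3: -3.5 dBu is 16.2 dB over -19.7 dBu; at 10:1 that becomes 1.62 dB over, giving -18.08 dBu.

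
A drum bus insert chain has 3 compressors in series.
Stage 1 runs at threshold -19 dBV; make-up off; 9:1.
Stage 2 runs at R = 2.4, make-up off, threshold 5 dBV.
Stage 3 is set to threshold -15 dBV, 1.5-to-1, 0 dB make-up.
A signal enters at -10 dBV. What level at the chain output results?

-18 dBV

Stage 1: overshoot 9 dB → 9/9 = 1 dB → -18 dBV.
Stage 2: -18 dBV ≤ 5 dBV, so stage 2 doesn't engage; output -18 dBV.
Stage 3: -18 dBV is at or below the -15 dBV threshold — no compression; output -18 dBV.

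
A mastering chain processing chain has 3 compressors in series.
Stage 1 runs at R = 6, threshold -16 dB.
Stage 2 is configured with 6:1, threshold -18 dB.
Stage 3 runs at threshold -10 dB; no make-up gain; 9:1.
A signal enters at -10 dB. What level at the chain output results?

Stage 1: 6 dB above -16 dB, reduced 6:1 to 1 dB above → -15 dB.
Stage 2: -15 dB is 3 dB over -18 dB; at 6:1 that becomes 0.5 dB over, giving -17.5 dB.
Stage 3: -17.5 dB ≤ -10 dB, so stage 3 doesn't engage; output -17.5 dB.

-17.5 dB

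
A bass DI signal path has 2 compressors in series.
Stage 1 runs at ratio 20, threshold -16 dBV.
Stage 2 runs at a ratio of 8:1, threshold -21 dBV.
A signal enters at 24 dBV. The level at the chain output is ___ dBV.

-20.125 dBV

Stage 1: 40 dB above -16 dBV, reduced 20:1 to 2 dB above → -14 dBV.
Stage 2: overshoot 7 dB → 7/8 = 0.875 dB → -20.125 dBV.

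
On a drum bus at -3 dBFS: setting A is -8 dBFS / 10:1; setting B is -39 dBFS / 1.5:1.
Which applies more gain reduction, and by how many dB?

B, by 7.5 dB

A: GR = 5 − 5/10 = 4.5 dB.
B: GR = 36 − 36/1.5 = 12 dB.
B applies 7.5 dB more gain reduction.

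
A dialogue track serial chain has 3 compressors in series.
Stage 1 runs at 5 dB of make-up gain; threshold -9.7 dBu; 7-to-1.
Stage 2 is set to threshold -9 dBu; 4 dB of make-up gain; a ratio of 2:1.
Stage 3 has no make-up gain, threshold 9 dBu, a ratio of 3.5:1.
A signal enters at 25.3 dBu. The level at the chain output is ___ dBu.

Stage 1: 35 dB above -9.7 dBu, reduced 7:1 to 5 dB above → -4.7 dBu; +5 dB make-up → 0.3 dBu.
Stage 2: overshoot 9.3 dB → 9.3/2 = 4.65 dB → -4.35 dBu; +4 dB make-up → -0.35 dBu.
Stage 3: -0.35 dBu is at or below the 9 dBu threshold — no compression; output -0.35 dBu.

-0.35 dBu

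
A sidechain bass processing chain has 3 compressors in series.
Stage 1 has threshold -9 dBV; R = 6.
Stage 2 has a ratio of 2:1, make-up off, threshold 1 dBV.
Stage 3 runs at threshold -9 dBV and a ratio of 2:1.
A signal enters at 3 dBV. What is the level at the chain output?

Stage 1: overshoot 12 dB → 12/6 = 2 dB → -7 dBV.
Stage 2: -7 dBV is at or below the 1 dBV threshold — no compression; output -7 dBV.
Stage 3: overshoot 2 dB → 2/2 = 1 dB → -8 dBV.

-8 dBV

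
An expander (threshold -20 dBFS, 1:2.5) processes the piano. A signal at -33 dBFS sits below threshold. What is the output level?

Below threshold, a 1:2.5 expander applies gain = (2.5−1)×(T − x) of attenuation.
(2.5−1) × 13 = 19.5 dB, so output = -33 − 19.5 = -52.5 dBFS.

-52.5 dBFS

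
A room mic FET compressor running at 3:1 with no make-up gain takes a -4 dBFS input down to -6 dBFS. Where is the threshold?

-7 dBFS

Input is 3 dB above T (since output overshoot × R = input overshoot: (-6 − T)·3 = -4 − T gives T = -7 dBFS).
Check: -7 + (-4 − (-7))/3 = -7 + 1 = -6 dBFS. ✓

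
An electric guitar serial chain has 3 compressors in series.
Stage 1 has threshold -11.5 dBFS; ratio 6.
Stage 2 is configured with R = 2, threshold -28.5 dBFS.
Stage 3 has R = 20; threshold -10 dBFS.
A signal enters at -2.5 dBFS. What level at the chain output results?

-19.25 dBFS

Stage 1: overshoot 9 dB → 9/6 = 1.5 dB → -10 dBFS.
Stage 2: overshoot 18.5 dB → 18.5/2 = 9.25 dB → -19.25 dBFS.
Stage 3: -19.25 dBFS ≤ -10 dBFS, so stage 3 doesn't engage; output -19.25 dBFS.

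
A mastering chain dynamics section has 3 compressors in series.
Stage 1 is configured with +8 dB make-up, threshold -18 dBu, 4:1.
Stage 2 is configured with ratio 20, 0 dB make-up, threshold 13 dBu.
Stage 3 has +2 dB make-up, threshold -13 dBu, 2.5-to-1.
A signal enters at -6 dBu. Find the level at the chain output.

Stage 1: overshoot 12 dB → 12/4 = 3 dB → -15 dBu; +8 dB make-up → -7 dBu.
Stage 2: -7 dBu ≤ 13 dBu, so stage 2 doesn't engage; output -7 dBu.
Stage 3: overshoot 6 dB → 6/2.5 = 2.4 dB → -10.6 dBu; +2 dB make-up → -8.6 dBu.

-8.6 dBu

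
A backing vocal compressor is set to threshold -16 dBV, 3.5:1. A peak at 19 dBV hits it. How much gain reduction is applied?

Overshoot = 19 − (-16) = 35 dB.
At 3.5:1, output sits 35/3.5 = 10 dB above threshold.
Gain reduction = 35 − 10 = 25 dB.

25 dB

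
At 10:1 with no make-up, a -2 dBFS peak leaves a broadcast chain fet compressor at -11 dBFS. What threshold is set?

-12 dBFS

Input is 10 dB above T (since output overshoot × R = input overshoot: (-11 − T)·10 = -2 − T gives T = -12 dBFS).
Check: -12 + (-2 − (-12))/10 = -12 + 1 = -11 dBFS. ✓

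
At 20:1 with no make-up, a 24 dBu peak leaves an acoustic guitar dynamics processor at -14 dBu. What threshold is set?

Gain reduction = 24 − (-14) = 38 dB; output overshoot = GR / (R − 1) = 38 / 19 = 2 dB.
Threshold = output − output overshoot = -14 − 2 = -16 dBu.

-16 dBu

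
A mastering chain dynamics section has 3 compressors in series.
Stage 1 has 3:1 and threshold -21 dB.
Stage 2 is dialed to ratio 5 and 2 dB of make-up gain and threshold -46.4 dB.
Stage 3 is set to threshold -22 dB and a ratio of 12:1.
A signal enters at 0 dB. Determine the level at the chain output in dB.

Stage 1: 0 dB is 21 dB over -21 dB; at 3:1 that becomes 7 dB over, giving -14 dB.
Stage 2: overshoot 32.4 dB → 32.4/5 = 6.48 dB → -39.92 dB; +2 dB make-up → -37.92 dB.
Stage 3: below threshold (-37.92 ≤ -22); passes unchanged; output -37.92 dB.

-37.92 dB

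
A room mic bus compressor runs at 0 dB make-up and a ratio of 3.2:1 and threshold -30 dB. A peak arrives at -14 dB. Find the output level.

-14 dB sits 16 dB over threshold.
3.2:1 compression reduces that to 16/3.2 = 5 dB over.
So the level is -30 + 5 = -25 dB.

-25 dB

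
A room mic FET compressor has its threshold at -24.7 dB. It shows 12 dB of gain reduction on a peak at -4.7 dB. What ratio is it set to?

Input overshoot = -4.7 − (-24.7) = 20 dB.
Output overshoot = 20 − 12 = 8 dB.
Ratio = input overshoot / output overshoot = 20 / 8 = 2.5.

2.5:1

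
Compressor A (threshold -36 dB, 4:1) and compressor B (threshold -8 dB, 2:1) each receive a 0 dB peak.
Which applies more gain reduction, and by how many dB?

A, by 23 dB

A: GR = 36 − 36/4 = 27 dB.
B: GR = 8 − 8/2 = 4 dB.
A applies 23 dB more gain reduction.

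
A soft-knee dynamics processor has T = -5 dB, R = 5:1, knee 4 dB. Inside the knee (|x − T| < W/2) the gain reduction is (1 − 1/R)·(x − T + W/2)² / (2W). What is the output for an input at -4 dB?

-4.9 dB

x − T + W/2 = -4 − (-5) + 2 = 3.
GR = (1 − 1/5) × 3² / 8 = 0.8 × 9 / 8 = 0.9 dB.
Output = -4 − 0.9 = -4.9 dB.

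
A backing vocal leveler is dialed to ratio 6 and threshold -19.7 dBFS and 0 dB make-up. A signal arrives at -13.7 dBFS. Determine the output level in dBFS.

-18.7 dBFS

Overshoot: -13.7 − (-19.7) = 6 dB.
6:1 compression reduces that to 6/6 = 1 dB over.
So the level is -19.7 + 1 = -18.7 dBFS.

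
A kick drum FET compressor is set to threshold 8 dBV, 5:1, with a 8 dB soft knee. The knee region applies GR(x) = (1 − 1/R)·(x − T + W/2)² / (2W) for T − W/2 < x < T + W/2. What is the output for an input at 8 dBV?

7.2 dBV

x − T + W/2 = 8 − 8 + 4 = 4.
GR = (1 − 1/5) × 4² / 16 = 0.8 × 16 / 16 = 0.8 dB.
Output = 8 − 0.8 = 7.2 dBV.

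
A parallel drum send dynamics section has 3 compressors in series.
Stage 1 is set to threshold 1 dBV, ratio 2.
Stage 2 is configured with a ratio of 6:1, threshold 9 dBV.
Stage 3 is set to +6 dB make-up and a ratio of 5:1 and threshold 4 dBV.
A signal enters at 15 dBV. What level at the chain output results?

Stage 1: 14 dB above 1 dBV, reduced 2:1 to 7 dB above → 8 dBV.
Stage 2: below threshold (8 ≤ 9); passes unchanged; output 8 dBV.
Stage 3: overshoot 4 dB → 4/5 = 0.8 dB → 4.8 dBV; +6 dB make-up → 10.8 dBV.

10.8 dBV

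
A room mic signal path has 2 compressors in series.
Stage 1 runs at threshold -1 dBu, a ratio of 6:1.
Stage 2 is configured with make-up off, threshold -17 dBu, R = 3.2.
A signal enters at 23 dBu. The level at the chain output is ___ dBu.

Stage 1: 23 dBu is 24 dB over -1 dBu; at 6:1 that becomes 4 dB over, giving 3 dBu.
Stage 2: overshoot 20 dB → 20/3.2 = 6.25 dB → -10.75 dBu.

-10.75 dBu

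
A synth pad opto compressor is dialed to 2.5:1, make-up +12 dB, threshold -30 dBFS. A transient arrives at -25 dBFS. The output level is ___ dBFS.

-16 dBFS

-25 dBFS sits 5 dB over threshold.
2.5:1 compression reduces that to 5/2.5 = 2 dB over.
Output = -30 + 2 = -28 dBFS; make-up adds 12 dB, giving -16 dBFS.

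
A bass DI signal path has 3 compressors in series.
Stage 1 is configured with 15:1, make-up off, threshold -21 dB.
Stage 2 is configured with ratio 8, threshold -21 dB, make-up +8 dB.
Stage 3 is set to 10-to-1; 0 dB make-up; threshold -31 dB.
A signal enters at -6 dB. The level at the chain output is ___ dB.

-29.1875 dB

Stage 1: -6 dB is 15 dB over -21 dB; at 15:1 that becomes 1 dB over, giving -20 dB.
Stage 2: 1 dB above -21 dB, reduced 8:1 to 0.125 dB above → -20.875 dB; +8 dB make-up → -12.875 dB.
Stage 3: overshoot 18.125 dB → 18.125/10 = 1.8125 dB → -29.1875 dB.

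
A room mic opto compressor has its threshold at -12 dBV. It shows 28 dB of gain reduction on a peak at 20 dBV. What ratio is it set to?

8:1

Input overshoot = 20 − (-12) = 32 dB.
Output overshoot = 32 − 28 = 4 dB.
Ratio = input overshoot / output overshoot = 32 / 4 = 8.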